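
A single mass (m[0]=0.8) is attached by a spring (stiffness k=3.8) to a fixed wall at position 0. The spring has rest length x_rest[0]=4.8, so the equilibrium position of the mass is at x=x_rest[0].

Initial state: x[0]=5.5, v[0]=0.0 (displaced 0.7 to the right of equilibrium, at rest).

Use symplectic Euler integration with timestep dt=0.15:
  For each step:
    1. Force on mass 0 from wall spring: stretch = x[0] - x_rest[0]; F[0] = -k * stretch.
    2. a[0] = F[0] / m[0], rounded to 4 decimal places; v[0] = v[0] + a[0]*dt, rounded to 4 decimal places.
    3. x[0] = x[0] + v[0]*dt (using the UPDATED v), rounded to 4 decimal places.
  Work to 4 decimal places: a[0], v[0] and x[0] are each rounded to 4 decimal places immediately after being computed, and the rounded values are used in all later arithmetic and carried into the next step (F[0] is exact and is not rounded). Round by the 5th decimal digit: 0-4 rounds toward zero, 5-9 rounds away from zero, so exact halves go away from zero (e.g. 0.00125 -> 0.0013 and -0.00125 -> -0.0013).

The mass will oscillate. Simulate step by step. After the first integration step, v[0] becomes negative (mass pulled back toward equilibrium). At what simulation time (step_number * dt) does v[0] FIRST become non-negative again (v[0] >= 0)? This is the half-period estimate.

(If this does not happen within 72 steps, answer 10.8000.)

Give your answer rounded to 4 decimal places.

Step 0: x=[5.5000] v=[0.0000]
Step 1: x=[5.4252] v=[-0.4988]
Step 2: x=[5.2836] v=[-0.9443]
Step 3: x=[5.0903] v=[-1.2889]
Step 4: x=[4.8659] v=[-1.4957]
Step 5: x=[4.6345] v=[-1.5427]
Step 6: x=[4.4208] v=[-1.4248]
Step 7: x=[4.2476] v=[-1.1546]
Step 8: x=[4.1335] v=[-0.7610]
Step 9: x=[4.0906] v=[-0.2861]
Step 10: x=[4.1235] v=[0.2194]
First v>=0 after going negative at step 10, time=1.5000

Answer: 1.5000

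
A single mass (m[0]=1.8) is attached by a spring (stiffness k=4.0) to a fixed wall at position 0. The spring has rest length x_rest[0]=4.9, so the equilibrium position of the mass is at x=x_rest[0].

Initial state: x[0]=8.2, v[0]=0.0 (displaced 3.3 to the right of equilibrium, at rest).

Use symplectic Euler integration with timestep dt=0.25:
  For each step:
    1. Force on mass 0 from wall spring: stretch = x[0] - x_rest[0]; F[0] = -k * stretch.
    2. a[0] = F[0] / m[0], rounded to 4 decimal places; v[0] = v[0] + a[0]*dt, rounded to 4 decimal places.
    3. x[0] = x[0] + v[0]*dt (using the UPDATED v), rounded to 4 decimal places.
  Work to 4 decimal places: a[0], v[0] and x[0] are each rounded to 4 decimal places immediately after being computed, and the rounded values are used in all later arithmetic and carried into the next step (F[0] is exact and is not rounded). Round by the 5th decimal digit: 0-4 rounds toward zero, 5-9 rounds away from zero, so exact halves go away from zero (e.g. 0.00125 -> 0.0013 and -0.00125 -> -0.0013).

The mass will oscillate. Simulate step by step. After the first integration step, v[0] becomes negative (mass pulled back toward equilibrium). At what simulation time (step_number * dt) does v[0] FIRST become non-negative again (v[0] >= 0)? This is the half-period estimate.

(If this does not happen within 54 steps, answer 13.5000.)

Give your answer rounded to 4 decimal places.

Step 0: x=[8.2000] v=[0.0000]
Step 1: x=[7.7417] v=[-1.8333]
Step 2: x=[6.8887] v=[-3.4120]
Step 3: x=[5.7595] v=[-4.5168]
Step 4: x=[4.5109] v=[-4.9943]
Step 5: x=[3.3164] v=[-4.7781]
Step 6: x=[2.3418] v=[-3.8983]
Step 7: x=[1.7225] v=[-2.4771]
Step 8: x=[1.5446] v=[-0.7118]
Step 9: x=[1.8327] v=[1.1523]
First v>=0 after going negative at step 9, time=2.2500

Answer: 2.2500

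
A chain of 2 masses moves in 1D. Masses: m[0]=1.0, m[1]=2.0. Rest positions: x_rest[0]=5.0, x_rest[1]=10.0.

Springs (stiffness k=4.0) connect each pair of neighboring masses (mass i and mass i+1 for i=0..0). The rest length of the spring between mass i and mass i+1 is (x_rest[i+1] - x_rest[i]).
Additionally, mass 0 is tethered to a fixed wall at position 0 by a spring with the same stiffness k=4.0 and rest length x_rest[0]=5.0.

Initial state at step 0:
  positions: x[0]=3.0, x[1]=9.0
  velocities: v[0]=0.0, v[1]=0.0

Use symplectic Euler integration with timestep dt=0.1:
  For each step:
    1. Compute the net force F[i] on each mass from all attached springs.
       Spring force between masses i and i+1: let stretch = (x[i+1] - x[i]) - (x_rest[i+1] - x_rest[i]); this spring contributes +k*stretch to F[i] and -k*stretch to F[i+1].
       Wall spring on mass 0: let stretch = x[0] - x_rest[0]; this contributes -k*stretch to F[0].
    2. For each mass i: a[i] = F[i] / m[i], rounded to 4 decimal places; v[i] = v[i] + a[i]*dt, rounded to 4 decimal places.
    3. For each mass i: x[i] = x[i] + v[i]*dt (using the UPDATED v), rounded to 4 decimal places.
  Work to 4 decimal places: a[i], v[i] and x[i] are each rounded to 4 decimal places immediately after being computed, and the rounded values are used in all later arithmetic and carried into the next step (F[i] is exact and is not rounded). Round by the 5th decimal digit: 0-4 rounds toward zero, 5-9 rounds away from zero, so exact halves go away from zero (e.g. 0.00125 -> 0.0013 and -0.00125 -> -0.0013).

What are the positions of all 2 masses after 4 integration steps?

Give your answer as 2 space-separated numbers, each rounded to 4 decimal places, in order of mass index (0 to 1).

Step 0: x=[3.0000 9.0000] v=[0.0000 0.0000]
Step 1: x=[3.1200 8.9800] v=[1.2000 -0.2000]
Step 2: x=[3.3496 8.9428] v=[2.2960 -0.3720]
Step 3: x=[3.6689 8.8937] v=[3.1934 -0.4906]
Step 4: x=[4.0505 8.8401] v=[3.8158 -0.5356]

Answer: 4.0505 8.8401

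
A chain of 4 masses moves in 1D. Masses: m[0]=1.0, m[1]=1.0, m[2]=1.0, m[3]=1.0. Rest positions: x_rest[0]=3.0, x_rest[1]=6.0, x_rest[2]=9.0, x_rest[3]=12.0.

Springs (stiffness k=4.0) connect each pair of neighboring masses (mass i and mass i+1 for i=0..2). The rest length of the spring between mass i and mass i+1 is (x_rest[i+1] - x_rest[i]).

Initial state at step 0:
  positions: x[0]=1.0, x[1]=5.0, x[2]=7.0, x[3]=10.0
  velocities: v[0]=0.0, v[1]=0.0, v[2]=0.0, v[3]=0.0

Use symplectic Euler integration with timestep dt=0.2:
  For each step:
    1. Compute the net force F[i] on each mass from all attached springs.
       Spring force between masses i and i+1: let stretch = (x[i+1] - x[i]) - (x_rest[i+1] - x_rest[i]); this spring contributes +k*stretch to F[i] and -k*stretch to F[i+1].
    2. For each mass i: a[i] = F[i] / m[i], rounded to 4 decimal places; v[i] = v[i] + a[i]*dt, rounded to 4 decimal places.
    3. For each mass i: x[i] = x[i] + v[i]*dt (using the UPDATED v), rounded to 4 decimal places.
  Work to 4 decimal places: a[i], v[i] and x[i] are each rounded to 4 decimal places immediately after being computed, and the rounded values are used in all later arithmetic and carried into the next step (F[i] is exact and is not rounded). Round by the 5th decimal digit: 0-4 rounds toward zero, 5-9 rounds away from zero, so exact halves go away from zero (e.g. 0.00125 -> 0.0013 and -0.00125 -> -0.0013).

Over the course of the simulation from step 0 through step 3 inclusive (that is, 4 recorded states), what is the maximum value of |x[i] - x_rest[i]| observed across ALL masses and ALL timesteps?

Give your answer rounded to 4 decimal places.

Step 0: x=[1.0000 5.0000 7.0000 10.0000] v=[0.0000 0.0000 0.0000 0.0000]
Step 1: x=[1.1600 4.6800 7.1600 10.0000] v=[0.8000 -1.6000 0.8000 0.0000]
Step 2: x=[1.4032 4.1936 7.3776 10.0256] v=[1.2160 -2.4320 1.0880 0.1280]
Step 3: x=[1.6129 3.7702 7.5094 10.1075] v=[1.0483 -2.1171 0.6592 0.4096]
Max displacement = 2.2298

Answer: 2.2298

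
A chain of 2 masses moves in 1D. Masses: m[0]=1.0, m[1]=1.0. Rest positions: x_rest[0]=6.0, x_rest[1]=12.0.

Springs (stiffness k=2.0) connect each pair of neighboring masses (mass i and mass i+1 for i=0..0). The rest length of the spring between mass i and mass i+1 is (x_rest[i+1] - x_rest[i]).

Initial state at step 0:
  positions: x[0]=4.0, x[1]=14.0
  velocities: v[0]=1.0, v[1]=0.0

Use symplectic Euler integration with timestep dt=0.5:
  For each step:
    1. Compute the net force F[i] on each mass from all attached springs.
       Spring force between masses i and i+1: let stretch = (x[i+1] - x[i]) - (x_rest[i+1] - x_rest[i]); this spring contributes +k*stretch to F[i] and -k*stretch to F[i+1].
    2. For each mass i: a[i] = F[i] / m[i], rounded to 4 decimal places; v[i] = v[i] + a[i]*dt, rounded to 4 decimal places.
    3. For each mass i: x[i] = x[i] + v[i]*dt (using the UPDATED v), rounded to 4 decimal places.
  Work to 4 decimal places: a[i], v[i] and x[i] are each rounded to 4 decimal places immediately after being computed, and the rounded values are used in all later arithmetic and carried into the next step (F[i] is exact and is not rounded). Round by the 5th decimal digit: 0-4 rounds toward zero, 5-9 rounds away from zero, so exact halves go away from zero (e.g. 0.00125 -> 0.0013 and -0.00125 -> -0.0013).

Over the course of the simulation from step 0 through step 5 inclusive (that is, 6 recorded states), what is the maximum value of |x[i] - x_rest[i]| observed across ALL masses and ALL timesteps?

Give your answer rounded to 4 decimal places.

Answer: 3.5000

Derivation:
Step 0: x=[4.0000 14.0000] v=[1.0000 0.0000]
Step 1: x=[6.5000 12.0000] v=[5.0000 -4.0000]
Step 2: x=[8.7500 10.2500] v=[4.5000 -3.5000]
Step 3: x=[8.7500 10.7500] v=[0.0000 1.0000]
Step 4: x=[6.7500 13.2500] v=[-4.0000 5.0000]
Step 5: x=[5.0000 15.5000] v=[-3.5000 4.5000]
Max displacement = 3.5000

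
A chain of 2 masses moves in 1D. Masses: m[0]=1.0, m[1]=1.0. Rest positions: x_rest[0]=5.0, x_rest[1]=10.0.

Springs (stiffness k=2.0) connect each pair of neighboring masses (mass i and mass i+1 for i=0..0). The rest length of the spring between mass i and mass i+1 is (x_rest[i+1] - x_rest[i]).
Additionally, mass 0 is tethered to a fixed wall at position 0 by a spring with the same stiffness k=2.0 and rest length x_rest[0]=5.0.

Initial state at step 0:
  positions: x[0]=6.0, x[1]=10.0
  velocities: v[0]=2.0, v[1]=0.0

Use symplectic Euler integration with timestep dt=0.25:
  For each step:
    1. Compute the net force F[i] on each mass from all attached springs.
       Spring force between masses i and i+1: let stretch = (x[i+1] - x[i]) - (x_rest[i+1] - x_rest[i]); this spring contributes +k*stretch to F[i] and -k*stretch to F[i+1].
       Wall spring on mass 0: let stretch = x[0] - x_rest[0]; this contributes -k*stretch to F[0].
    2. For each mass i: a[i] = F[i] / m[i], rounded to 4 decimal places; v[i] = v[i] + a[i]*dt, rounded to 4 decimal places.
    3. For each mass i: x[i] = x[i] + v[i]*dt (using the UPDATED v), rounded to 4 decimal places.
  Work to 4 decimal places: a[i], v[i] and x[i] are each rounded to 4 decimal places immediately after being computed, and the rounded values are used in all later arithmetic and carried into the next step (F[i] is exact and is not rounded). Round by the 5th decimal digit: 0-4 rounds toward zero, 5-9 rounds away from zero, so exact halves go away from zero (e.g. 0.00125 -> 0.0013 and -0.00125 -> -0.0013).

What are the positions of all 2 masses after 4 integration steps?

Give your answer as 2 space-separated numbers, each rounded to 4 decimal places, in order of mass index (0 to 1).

Step 0: x=[6.0000 10.0000] v=[2.0000 0.0000]
Step 1: x=[6.2500 10.1250] v=[1.0000 0.5000]
Step 2: x=[6.2031 10.3906] v=[-0.1875 1.0625]
Step 3: x=[5.9043 10.7578] v=[-1.1953 1.4688]
Step 4: x=[5.4741 11.1433] v=[-1.7207 1.5421]

Answer: 5.4741 11.1433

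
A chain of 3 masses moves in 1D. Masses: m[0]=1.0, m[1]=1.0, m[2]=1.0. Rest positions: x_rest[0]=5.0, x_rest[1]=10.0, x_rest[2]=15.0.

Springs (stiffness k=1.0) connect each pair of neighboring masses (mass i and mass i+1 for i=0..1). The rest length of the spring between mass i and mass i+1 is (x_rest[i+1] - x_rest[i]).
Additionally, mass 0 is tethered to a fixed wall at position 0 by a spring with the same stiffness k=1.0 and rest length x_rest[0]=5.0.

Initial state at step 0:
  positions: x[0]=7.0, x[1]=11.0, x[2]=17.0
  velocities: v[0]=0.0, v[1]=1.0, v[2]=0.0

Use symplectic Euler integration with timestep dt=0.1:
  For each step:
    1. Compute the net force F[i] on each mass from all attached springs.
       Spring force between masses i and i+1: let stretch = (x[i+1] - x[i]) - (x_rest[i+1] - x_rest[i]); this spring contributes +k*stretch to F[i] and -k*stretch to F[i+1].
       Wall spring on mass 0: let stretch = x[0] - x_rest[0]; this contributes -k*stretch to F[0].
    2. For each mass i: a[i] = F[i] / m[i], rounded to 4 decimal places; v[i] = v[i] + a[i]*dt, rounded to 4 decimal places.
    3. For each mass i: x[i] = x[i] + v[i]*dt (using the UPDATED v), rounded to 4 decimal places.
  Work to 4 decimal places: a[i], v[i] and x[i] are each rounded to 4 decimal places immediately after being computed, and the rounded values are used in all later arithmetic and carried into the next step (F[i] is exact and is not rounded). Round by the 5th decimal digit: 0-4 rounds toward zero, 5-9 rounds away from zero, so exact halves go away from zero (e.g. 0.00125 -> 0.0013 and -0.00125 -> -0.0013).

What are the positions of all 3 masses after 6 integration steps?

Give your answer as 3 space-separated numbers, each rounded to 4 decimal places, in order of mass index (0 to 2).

Step 0: x=[7.0000 11.0000 17.0000] v=[0.0000 1.0000 0.0000]
Step 1: x=[6.9700 11.1200 16.9900] v=[-0.3000 1.2000 -0.1000]
Step 2: x=[6.9118 11.2572 16.9713] v=[-0.5820 1.3720 -0.1870]
Step 3: x=[6.8279 11.4081 16.9455] v=[-0.8386 1.5089 -0.2584]
Step 4: x=[6.7216 11.5686 16.9143] v=[-1.0634 1.6046 -0.3121]
Step 5: x=[6.5965 11.7341 16.8796] v=[-1.2509 1.6545 -0.3467]
Step 6: x=[6.4568 11.8996 16.8435] v=[-1.3968 1.6553 -0.3613]

Answer: 6.4568 11.8996 16.8435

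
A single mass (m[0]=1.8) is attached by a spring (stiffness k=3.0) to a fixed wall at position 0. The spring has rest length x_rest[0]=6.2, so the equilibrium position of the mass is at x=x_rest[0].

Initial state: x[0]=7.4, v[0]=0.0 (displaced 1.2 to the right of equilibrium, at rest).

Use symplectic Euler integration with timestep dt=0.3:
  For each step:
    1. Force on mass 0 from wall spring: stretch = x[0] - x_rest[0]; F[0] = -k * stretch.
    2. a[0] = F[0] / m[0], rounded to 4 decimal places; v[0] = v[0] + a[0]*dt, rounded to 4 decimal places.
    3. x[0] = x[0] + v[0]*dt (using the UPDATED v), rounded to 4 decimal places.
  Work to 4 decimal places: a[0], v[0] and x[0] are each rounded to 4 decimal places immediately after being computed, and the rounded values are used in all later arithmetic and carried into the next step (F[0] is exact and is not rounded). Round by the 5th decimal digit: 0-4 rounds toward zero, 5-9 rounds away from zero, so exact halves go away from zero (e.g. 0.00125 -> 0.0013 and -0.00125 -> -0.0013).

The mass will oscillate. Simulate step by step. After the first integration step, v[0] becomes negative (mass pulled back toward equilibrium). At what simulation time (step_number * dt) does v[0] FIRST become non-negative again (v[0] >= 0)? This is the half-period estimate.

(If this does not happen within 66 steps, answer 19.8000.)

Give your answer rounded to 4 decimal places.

Answer: 2.7000

Derivation:
Step 0: x=[7.4000] v=[0.0000]
Step 1: x=[7.2200] v=[-0.6000]
Step 2: x=[6.8870] v=[-1.1100]
Step 3: x=[6.4510] v=[-1.4535]
Step 4: x=[5.9773] v=[-1.5790]
Step 5: x=[5.5370] v=[-1.4676]
Step 6: x=[5.1962] v=[-1.1361]
Step 7: x=[5.0059] v=[-0.6342]
Step 8: x=[4.9948] v=[-0.0371]
Step 9: x=[5.1645] v=[0.5655]
First v>=0 after going negative at step 9, time=2.7000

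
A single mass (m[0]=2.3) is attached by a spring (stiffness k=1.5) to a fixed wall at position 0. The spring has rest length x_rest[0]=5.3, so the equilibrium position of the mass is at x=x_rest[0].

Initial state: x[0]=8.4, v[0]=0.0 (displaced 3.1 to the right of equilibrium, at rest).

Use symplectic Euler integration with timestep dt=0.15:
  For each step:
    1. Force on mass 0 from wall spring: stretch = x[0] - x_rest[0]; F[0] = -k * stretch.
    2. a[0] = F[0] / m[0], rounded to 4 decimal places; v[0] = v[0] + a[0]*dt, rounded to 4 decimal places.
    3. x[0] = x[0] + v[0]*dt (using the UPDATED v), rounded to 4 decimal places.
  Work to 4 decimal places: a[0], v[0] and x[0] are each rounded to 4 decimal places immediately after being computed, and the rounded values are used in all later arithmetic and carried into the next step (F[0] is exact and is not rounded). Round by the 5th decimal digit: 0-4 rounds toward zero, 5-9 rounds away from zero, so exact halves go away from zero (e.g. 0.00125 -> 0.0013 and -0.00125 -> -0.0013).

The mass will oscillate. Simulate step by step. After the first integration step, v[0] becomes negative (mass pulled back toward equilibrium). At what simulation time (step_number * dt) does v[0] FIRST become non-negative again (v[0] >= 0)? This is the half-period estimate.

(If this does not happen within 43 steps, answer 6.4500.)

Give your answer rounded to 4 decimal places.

Step 0: x=[8.4000] v=[0.0000]
Step 1: x=[8.3545] v=[-0.3033]
Step 2: x=[8.2642] v=[-0.6021]
Step 3: x=[8.1304] v=[-0.8921]
Step 4: x=[7.9551] v=[-1.1690]
Step 5: x=[7.7408] v=[-1.4287]
Step 6: x=[7.4907] v=[-1.6675]
Step 7: x=[7.2084] v=[-1.8818]
Step 8: x=[6.8981] v=[-2.0685]
Step 9: x=[6.5644] v=[-2.2248]
Step 10: x=[6.2121] v=[-2.3485]
Step 11: x=[5.8464] v=[-2.4377]
Step 12: x=[5.4727] v=[-2.4911]
Step 13: x=[5.0965] v=[-2.5080]
Step 14: x=[4.7233] v=[-2.4881]
Step 15: x=[4.3585] v=[-2.4317]
Step 16: x=[4.0076] v=[-2.3396]
Step 17: x=[3.6756] v=[-2.2132]
Step 18: x=[3.3675] v=[-2.0543]
Step 19: x=[3.0877] v=[-1.8653]
Step 20: x=[2.8404] v=[-1.6489]
Step 21: x=[2.6292] v=[-1.4083]
Step 22: x=[2.4572] v=[-1.1470]
Step 23: x=[2.3269] v=[-0.8689]
Step 24: x=[2.2402] v=[-0.5781]
Step 25: x=[2.1984] v=[-0.2788]
Step 26: x=[2.2021] v=[0.0246]
First v>=0 after going negative at step 26, time=3.9000

Answer: 3.9000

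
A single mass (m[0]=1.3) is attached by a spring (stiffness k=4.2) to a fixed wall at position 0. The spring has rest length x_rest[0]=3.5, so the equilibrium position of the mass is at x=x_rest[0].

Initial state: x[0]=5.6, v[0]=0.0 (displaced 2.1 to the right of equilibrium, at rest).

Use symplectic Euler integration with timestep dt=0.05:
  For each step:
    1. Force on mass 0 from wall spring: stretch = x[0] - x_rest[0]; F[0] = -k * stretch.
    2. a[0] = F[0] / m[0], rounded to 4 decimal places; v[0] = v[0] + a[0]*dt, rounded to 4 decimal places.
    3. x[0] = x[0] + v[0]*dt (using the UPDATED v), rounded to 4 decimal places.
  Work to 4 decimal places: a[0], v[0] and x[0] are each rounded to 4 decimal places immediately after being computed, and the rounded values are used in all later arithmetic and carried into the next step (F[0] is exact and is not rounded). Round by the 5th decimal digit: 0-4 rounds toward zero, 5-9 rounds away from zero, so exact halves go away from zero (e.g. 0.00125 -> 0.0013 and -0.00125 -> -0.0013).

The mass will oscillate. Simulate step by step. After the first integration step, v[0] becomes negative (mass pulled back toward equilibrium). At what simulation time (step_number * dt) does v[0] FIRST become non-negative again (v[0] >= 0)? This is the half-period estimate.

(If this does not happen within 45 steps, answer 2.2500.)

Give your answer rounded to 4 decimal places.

Answer: 1.7500

Derivation:
Step 0: x=[5.6000] v=[0.0000]
Step 1: x=[5.5830] v=[-0.3392]
Step 2: x=[5.5492] v=[-0.6757]
Step 3: x=[5.4989] v=[-1.0067]
Step 4: x=[5.4324] v=[-1.3296]
Step 5: x=[5.3503] v=[-1.6418]
Step 6: x=[5.2533] v=[-1.9407]
Step 7: x=[5.1421] v=[-2.2239]
Step 8: x=[5.0176] v=[-2.4892]
Step 9: x=[4.8809] v=[-2.7344]
Step 10: x=[4.7330] v=[-2.9575]
Step 11: x=[4.5752] v=[-3.1567]
Step 12: x=[4.4087] v=[-3.3304]
Step 13: x=[4.2348] v=[-3.4772]
Step 14: x=[4.0550] v=[-3.5959]
Step 15: x=[3.8707] v=[-3.6856]
Step 16: x=[3.6834] v=[-3.7455]
Step 17: x=[3.4946] v=[-3.7751]
Step 18: x=[3.3059] v=[-3.7742]
Step 19: x=[3.1188] v=[-3.7428]
Step 20: x=[2.9347] v=[-3.6812]
Step 21: x=[2.7552] v=[-3.5899]
Step 22: x=[2.5817] v=[-3.4696]
Step 23: x=[2.4156] v=[-3.3213]
Step 24: x=[2.2583] v=[-3.1461]
Step 25: x=[2.1110] v=[-2.9455]
Step 26: x=[1.9749] v=[-2.7211]
Step 27: x=[1.8512] v=[-2.4747]
Step 28: x=[1.7408] v=[-2.2084]
Step 29: x=[1.6446] v=[-1.9242]
Step 30: x=[1.5634] v=[-1.6245]
Step 31: x=[1.4978] v=[-1.3117]
Step 32: x=[1.4484] v=[-0.9883]
Step 33: x=[1.4156] v=[-0.6569]
Step 34: x=[1.3996] v=[-0.3202]
Step 35: x=[1.4006] v=[0.0191]
First v>=0 after going negative at step 35, time=1.7500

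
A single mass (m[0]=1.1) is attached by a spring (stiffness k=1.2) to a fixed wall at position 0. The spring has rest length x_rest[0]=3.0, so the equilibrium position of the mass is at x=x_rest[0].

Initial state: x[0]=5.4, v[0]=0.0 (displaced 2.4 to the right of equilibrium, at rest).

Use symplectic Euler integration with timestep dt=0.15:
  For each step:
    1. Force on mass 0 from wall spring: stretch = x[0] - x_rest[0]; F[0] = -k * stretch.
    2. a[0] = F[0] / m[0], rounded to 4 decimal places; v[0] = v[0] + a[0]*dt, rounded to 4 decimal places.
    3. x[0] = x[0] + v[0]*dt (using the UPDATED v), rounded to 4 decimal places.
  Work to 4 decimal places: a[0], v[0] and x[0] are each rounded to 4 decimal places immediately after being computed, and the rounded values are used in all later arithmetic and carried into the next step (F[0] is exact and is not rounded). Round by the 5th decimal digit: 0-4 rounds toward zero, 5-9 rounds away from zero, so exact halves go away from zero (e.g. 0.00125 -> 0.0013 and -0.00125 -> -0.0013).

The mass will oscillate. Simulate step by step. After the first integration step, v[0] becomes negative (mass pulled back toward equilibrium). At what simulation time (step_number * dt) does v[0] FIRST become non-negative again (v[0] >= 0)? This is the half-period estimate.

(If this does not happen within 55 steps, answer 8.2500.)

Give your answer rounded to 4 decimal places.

Step 0: x=[5.4000] v=[0.0000]
Step 1: x=[5.3411] v=[-0.3927]
Step 2: x=[5.2247] v=[-0.7758]
Step 3: x=[5.0537] v=[-1.1398]
Step 4: x=[4.8323] v=[-1.4759]
Step 5: x=[4.5659] v=[-1.7757]
Step 6: x=[4.2611] v=[-2.0319]
Step 7: x=[3.9254] v=[-2.2383]
Step 8: x=[3.5669] v=[-2.3897]
Step 9: x=[3.1945] v=[-2.4825]
Step 10: x=[2.8174] v=[-2.5143]
Step 11: x=[2.4447] v=[-2.4844]
Step 12: x=[2.0857] v=[-2.3935]
Step 13: x=[1.7491] v=[-2.2439]
Step 14: x=[1.4432] v=[-2.0392]
Step 15: x=[1.1755] v=[-1.7845]
Step 16: x=[0.9526] v=[-1.4859]
Step 17: x=[0.7800] v=[-1.1509]
Step 18: x=[0.6619] v=[-0.7876]
Step 19: x=[0.6012] v=[-0.4050]
Step 20: x=[0.5993] v=[-0.0125]
Step 21: x=[0.6563] v=[0.3803]
First v>=0 after going negative at step 21, time=3.1500

Answer: 3.1500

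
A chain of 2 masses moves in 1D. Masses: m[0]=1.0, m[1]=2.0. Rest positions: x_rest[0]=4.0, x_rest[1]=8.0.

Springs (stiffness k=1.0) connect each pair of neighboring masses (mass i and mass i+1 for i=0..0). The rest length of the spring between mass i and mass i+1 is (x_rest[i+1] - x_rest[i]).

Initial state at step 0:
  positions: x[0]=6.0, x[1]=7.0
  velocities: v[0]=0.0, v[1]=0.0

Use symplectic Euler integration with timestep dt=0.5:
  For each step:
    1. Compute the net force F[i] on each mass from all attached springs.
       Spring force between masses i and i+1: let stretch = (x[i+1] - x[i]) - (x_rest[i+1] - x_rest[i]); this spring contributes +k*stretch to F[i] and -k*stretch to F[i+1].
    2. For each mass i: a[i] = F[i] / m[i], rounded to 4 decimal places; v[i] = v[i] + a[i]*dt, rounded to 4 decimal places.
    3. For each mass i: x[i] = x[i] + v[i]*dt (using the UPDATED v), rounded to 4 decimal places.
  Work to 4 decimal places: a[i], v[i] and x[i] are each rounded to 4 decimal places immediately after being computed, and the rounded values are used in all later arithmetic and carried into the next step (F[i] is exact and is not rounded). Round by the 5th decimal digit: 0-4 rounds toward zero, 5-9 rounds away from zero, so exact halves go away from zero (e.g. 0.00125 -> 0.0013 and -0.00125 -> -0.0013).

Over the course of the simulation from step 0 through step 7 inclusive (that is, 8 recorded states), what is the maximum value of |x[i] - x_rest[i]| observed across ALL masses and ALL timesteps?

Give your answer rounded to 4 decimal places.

Step 0: x=[6.0000 7.0000] v=[0.0000 0.0000]
Step 1: x=[5.2500 7.3750] v=[-1.5000 0.7500]
Step 2: x=[4.0313 7.9844] v=[-2.4375 1.2188]
Step 3: x=[2.8008 8.5997] v=[-2.4610 1.2306]
Step 4: x=[2.0200 8.9902] v=[-1.5616 0.7809]
Step 5: x=[1.9818 9.0094] v=[-0.0765 0.0384]
Step 6: x=[2.7005 8.6502] v=[1.4373 -0.7185]
Step 7: x=[3.9066 8.0472] v=[2.4122 -1.2060]
Max displacement = 2.0182

Answer: 2.0182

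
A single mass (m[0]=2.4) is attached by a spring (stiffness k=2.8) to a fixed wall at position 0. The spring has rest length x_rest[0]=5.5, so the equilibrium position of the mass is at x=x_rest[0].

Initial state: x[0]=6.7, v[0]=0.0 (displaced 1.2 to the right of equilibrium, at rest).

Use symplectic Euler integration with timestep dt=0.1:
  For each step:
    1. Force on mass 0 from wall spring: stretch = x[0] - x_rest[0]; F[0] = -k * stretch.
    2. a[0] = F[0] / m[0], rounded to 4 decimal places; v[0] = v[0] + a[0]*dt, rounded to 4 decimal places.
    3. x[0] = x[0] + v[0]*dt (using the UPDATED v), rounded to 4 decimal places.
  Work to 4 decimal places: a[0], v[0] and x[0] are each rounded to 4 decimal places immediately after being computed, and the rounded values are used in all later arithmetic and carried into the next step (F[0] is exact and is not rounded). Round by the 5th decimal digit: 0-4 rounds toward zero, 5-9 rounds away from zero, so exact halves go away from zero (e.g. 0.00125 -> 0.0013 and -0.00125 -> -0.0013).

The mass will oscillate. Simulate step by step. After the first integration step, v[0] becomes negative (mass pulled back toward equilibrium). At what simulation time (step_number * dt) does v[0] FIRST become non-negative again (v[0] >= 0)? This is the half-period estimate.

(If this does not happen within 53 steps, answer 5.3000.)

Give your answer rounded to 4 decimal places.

Step 0: x=[6.7000] v=[0.0000]
Step 1: x=[6.6860] v=[-0.1400]
Step 2: x=[6.6582] v=[-0.2784]
Step 3: x=[6.6169] v=[-0.4135]
Step 4: x=[6.5625] v=[-0.5438]
Step 5: x=[6.4957] v=[-0.6678]
Step 6: x=[6.4173] v=[-0.7840]
Step 7: x=[6.3282] v=[-0.8910]
Step 8: x=[6.2294] v=[-0.9876]
Step 9: x=[6.1221] v=[-1.0727]
Step 10: x=[6.0076] v=[-1.1453]
Step 11: x=[5.8872] v=[-1.2045]
Step 12: x=[5.7622] v=[-1.2497]
Step 13: x=[5.6342] v=[-1.2803]
Step 14: x=[5.5046] v=[-1.2960]
Step 15: x=[5.3750] v=[-1.2965]
Step 16: x=[5.2468] v=[-1.2819]
Step 17: x=[5.1216] v=[-1.2524]
Step 18: x=[5.0008] v=[-1.2083]
Step 19: x=[4.8858] v=[-1.1501]
Step 20: x=[4.7780] v=[-1.0784]
Step 21: x=[4.6786] v=[-0.9942]
Step 22: x=[4.5888] v=[-0.8984]
Step 23: x=[4.5096] v=[-0.7921]
Step 24: x=[4.4419] v=[-0.6766]
Step 25: x=[4.3866] v=[-0.5532]
Step 26: x=[4.3443] v=[-0.4233]
Step 27: x=[4.3155] v=[-0.2885]
Step 28: x=[4.3005] v=[-0.1503]
Step 29: x=[4.2995] v=[-0.0104]
Step 30: x=[4.3125] v=[0.1297]
First v>=0 after going negative at step 30, time=3.0000

Answer: 3.0000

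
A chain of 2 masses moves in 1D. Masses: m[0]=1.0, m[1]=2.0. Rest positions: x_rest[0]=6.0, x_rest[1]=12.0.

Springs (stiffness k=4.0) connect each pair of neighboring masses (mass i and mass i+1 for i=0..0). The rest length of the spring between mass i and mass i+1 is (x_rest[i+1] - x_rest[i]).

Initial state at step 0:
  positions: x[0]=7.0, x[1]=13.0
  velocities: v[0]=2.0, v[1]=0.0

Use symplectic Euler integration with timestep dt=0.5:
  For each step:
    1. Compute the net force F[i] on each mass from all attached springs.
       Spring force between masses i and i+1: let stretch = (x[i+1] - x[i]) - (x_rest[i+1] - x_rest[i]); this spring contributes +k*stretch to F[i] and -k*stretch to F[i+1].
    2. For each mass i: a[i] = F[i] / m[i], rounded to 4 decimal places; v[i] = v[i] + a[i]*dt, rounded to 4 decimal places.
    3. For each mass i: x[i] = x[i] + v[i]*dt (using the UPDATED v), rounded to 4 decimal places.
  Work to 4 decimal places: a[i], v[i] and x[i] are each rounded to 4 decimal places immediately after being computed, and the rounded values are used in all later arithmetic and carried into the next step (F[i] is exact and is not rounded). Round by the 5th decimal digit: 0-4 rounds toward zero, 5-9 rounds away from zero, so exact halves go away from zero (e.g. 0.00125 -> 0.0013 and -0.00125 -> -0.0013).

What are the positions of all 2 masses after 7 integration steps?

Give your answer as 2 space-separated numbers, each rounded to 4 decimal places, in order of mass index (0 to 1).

Step 0: x=[7.0000 13.0000] v=[2.0000 0.0000]
Step 1: x=[8.0000 13.0000] v=[2.0000 0.0000]
Step 2: x=[8.0000 13.5000] v=[0.0000 1.0000]
Step 3: x=[7.5000 14.2500] v=[-1.0000 1.5000]
Step 4: x=[7.7500 14.6250] v=[0.5000 0.7500]
Step 5: x=[8.8750 14.5625] v=[2.2500 -0.1250]
Step 6: x=[9.6875 14.6563] v=[1.6250 0.1875]
Step 7: x=[9.4688 15.2657] v=[-0.4374 1.2187]

Answer: 9.4688 15.2657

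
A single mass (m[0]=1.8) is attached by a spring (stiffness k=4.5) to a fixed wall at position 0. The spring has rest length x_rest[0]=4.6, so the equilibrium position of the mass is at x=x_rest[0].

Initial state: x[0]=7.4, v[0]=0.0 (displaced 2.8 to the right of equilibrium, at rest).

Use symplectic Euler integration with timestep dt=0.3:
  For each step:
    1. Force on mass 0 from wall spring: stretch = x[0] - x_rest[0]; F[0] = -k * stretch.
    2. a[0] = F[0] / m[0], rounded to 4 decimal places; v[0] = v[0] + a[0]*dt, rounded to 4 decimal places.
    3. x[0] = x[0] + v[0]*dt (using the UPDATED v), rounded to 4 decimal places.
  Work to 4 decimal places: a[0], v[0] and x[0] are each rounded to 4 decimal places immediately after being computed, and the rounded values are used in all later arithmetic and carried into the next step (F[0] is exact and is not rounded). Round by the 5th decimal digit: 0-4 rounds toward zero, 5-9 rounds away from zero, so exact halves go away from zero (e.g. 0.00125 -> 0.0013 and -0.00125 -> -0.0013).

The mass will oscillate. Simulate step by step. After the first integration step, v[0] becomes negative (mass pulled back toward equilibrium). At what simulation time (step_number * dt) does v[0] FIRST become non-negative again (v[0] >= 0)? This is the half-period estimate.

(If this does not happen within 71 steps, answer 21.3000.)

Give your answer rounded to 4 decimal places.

Step 0: x=[7.4000] v=[0.0000]
Step 1: x=[6.7700] v=[-2.1000]
Step 2: x=[5.6518] v=[-3.7275]
Step 3: x=[4.2969] v=[-4.5164]
Step 4: x=[3.0102] v=[-4.2891]
Step 5: x=[2.0812] v=[-3.0968]
Step 6: x=[1.7189] v=[-1.2077]
Step 7: x=[2.0048] v=[0.9531]
First v>=0 after going negative at step 7, time=2.1000

Answer: 2.1000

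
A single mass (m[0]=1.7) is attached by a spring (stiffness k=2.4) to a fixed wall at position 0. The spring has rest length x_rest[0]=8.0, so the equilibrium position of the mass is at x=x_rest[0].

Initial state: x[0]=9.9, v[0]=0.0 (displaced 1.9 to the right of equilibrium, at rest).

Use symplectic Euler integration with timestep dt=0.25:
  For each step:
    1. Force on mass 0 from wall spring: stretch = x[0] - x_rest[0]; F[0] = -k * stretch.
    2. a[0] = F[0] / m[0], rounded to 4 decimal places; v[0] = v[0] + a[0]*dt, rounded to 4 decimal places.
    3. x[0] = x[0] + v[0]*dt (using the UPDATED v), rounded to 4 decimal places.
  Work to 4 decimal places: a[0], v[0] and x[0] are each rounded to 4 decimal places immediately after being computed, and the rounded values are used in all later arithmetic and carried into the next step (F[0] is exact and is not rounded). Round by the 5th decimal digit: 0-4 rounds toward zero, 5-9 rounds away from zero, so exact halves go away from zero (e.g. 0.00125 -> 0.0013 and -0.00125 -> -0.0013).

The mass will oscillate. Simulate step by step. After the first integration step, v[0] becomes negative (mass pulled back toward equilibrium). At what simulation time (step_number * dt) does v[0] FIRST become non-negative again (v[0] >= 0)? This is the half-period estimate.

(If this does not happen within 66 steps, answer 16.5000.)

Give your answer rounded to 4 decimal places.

Answer: 2.7500

Derivation:
Step 0: x=[9.9000] v=[0.0000]
Step 1: x=[9.7324] v=[-0.6706]
Step 2: x=[9.4119] v=[-1.2820]
Step 3: x=[8.9668] v=[-1.7803]
Step 4: x=[8.4364] v=[-2.1215]
Step 5: x=[7.8675] v=[-2.2755]
Step 6: x=[7.3103] v=[-2.2287]
Step 7: x=[6.8140] v=[-1.9853]
Step 8: x=[6.4223] v=[-1.5667]
Step 9: x=[6.1698] v=[-1.0099]
Step 10: x=[6.0788] v=[-0.3640]
Step 11: x=[6.1573] v=[0.3141]
First v>=0 after going negative at step 11, time=2.7500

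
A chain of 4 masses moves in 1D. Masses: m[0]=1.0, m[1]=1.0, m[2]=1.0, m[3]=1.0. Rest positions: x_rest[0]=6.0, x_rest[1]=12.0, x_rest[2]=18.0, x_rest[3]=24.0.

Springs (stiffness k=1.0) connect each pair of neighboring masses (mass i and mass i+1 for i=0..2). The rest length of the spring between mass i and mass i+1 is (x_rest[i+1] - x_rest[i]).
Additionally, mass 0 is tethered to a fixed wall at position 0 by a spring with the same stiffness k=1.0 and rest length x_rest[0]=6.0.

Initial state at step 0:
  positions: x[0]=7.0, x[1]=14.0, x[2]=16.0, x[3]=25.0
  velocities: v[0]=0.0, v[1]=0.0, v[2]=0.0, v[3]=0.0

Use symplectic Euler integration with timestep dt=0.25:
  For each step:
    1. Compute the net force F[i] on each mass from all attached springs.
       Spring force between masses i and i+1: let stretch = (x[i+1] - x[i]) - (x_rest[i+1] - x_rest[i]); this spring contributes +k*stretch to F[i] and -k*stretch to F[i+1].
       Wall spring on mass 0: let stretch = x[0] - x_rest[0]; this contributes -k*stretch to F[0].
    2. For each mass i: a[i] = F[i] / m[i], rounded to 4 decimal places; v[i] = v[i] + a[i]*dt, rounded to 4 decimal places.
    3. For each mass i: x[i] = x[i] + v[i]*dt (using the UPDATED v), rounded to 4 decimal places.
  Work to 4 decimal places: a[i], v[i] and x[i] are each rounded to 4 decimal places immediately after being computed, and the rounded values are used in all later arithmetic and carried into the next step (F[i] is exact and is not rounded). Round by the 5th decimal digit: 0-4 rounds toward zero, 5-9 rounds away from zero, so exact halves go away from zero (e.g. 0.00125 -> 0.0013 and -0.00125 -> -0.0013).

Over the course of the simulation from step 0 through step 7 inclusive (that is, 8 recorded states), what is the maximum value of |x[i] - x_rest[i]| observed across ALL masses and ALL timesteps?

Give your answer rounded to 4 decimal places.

Step 0: x=[7.0000 14.0000 16.0000 25.0000] v=[0.0000 0.0000 0.0000 0.0000]
Step 1: x=[7.0000 13.6875 16.4375 24.8125] v=[0.0000 -1.2500 1.7500 -0.7500]
Step 2: x=[6.9805 13.1289 17.2266 24.4766] v=[-0.0781 -2.2344 3.1563 -1.3438]
Step 3: x=[6.9090 12.4421 18.2127 24.0625] v=[-0.2861 -2.7471 3.9444 -1.6563]
Step 4: x=[6.7515 11.7702 19.2038 23.6578] v=[-0.6301 -2.6877 3.9642 -1.6188]
Step 5: x=[6.4857 11.2492 20.0086 23.3497] v=[-1.0633 -2.0840 3.2193 -1.2323]
Step 6: x=[6.1122 10.9780 20.4748 23.2078] v=[-1.4939 -1.0850 1.8647 -0.5676]
Step 7: x=[5.6608 10.9962 20.5183 23.2701] v=[-1.8055 0.0728 0.1738 0.2492]
Max displacement = 2.5183

Answer: 2.5183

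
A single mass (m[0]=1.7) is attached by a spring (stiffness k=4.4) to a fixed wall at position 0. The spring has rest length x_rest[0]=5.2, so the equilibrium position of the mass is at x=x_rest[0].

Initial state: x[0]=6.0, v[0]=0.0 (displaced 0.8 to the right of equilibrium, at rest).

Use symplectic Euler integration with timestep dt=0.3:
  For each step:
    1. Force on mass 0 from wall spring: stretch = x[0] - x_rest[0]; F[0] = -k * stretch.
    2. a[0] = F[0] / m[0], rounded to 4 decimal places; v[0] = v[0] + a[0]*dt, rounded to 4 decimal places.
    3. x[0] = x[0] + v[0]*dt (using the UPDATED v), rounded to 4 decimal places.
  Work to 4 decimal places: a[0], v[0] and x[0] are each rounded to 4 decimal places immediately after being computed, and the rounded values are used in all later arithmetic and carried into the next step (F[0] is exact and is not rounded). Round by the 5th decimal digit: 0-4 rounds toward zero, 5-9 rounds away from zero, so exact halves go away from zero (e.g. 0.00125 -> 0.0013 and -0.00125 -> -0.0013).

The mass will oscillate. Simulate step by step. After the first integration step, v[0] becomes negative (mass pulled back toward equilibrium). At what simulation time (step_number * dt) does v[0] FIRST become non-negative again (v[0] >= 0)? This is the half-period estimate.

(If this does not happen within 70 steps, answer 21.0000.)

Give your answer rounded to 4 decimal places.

Answer: 2.1000

Derivation:
Step 0: x=[6.0000] v=[0.0000]
Step 1: x=[5.8136] v=[-0.6212]
Step 2: x=[5.4843] v=[-1.0976]
Step 3: x=[5.0888] v=[-1.3183]
Step 4: x=[4.7192] v=[-1.2320]
Step 5: x=[4.4616] v=[-0.8587]
Step 6: x=[4.3760] v=[-0.2853]
Step 7: x=[4.4824] v=[0.3545]
First v>=0 after going negative at step 7, time=2.1000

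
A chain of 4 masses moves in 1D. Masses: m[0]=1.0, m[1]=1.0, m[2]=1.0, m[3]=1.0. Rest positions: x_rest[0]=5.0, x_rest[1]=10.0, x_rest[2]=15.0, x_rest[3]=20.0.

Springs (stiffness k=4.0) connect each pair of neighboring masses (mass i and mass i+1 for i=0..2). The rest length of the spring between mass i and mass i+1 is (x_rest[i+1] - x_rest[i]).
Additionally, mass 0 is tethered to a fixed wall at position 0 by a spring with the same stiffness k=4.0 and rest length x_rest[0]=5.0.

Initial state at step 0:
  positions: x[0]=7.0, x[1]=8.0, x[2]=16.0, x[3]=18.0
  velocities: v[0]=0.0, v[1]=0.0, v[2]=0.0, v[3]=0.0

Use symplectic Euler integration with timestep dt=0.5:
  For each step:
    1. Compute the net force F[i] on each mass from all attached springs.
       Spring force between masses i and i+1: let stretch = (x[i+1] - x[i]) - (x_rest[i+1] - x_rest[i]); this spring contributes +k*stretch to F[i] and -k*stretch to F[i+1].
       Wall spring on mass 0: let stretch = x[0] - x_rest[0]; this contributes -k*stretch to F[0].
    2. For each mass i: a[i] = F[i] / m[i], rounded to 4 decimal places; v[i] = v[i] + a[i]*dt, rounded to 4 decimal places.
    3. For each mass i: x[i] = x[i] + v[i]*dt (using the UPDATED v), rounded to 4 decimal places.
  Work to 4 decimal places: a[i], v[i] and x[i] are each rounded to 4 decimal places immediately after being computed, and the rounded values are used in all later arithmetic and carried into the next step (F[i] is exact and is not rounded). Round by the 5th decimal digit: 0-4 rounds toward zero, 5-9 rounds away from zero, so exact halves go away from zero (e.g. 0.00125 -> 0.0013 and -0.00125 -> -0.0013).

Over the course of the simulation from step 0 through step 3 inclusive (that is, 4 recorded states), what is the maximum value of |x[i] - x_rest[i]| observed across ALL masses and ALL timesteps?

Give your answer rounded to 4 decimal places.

Answer: 7.0000

Derivation:
Step 0: x=[7.0000 8.0000 16.0000 18.0000] v=[0.0000 0.0000 0.0000 0.0000]
Step 1: x=[1.0000 15.0000 10.0000 21.0000] v=[-12.0000 14.0000 -12.0000 6.0000]
Step 2: x=[8.0000 3.0000 20.0000 18.0000] v=[14.0000 -24.0000 20.0000 -6.0000]
Step 3: x=[2.0000 13.0000 11.0000 22.0000] v=[-12.0000 20.0000 -18.0000 8.0000]
Max displacement = 7.0000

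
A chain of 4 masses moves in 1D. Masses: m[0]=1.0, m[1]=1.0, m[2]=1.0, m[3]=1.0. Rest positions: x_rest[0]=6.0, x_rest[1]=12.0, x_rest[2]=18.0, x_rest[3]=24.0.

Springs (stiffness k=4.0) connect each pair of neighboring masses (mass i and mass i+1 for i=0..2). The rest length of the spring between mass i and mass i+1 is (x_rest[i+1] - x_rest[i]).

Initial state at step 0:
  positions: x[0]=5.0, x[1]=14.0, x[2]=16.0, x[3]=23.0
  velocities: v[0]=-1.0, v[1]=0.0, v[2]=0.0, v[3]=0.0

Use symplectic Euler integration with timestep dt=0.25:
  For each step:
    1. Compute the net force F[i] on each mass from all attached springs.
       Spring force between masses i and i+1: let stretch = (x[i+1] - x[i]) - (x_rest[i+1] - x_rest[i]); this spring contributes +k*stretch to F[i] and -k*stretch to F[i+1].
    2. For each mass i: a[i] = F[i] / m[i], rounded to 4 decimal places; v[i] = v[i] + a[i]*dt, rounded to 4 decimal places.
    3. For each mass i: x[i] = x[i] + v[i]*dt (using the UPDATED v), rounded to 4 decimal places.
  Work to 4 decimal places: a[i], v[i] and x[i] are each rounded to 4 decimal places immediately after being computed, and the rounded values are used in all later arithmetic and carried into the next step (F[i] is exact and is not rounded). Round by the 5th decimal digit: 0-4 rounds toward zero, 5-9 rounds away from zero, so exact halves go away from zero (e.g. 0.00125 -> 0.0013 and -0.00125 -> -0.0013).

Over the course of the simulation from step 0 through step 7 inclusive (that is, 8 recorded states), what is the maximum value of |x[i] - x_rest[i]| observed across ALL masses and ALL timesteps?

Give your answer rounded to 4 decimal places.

Answer: 2.9531

Derivation:
Step 0: x=[5.0000 14.0000 16.0000 23.0000] v=[-1.0000 0.0000 0.0000 0.0000]
Step 1: x=[5.5000 12.2500 17.2500 22.7500] v=[2.0000 -7.0000 5.0000 -1.0000]
Step 2: x=[6.1875 10.0625 18.6250 22.6250] v=[2.7500 -8.7500 5.5000 -0.5000]
Step 3: x=[6.3438 9.0469 18.8594 23.0000] v=[0.6250 -4.0625 0.9375 1.5000]
Step 4: x=[5.6758 9.8086 17.6758 23.8399] v=[-2.6719 3.0469 -4.7344 3.3594]
Step 5: x=[4.5410 11.5039 16.0664 24.6387] v=[-4.5391 6.7813 -6.4375 3.1953]
Step 6: x=[3.6470 12.5991 15.4595 24.7945] v=[-3.5762 4.3809 -2.4277 0.6230]
Step 7: x=[3.4910 12.1714 16.4712 24.1165] v=[-0.6241 -1.7108 4.0469 -2.7120]
Max displacement = 2.9531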